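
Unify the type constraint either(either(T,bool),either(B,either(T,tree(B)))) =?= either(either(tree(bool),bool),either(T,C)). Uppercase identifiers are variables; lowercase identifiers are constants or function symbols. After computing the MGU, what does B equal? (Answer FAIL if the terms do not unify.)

Decompose either/2: either(T,bool) =?= either(tree(bool),bool),  either(B,either(T,tree(B))) =?= either(T,C).
Decompose either/2: T =?= tree(bool),  bool =?= bool.
Bind T := tree(bool); substituting into the one remaining equation that mentions T gives: either(B,either(tree(bool),tree(B))) =?= either(tree(bool),C).
Delete trivial equation bool =?= bool.
Decompose either/2: B =?= tree(bool),  either(tree(bool),tree(B)) =?= C.
Bind B := tree(bool); substituting into the remaining equation gives: either(tree(bool),tree(tree(bool))) =?= C.
Bind C := either(tree(bool),tree(tree(bool))).
MGU = { T := tree(bool), B := tree(bool), C := either(tree(bool),tree(tree(bool))) }, so B := tree(bool).

tree(bool)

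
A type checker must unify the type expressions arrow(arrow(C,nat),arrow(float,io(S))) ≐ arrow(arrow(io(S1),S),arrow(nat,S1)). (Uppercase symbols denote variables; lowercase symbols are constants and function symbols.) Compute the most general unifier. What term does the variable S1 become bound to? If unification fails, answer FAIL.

Decompose arrow/2: arrow(C,nat) ≐ arrow(io(S1),S),  arrow(float,io(S)) ≐ arrow(nat,S1).
Decompose arrow/2: C ≐ io(S1),  nat ≐ S.
Bind C := io(S1); no other remaining equation mentions C.
Bind S := nat; substituting into the remaining equation gives: arrow(float,io(nat)) ≐ arrow(nat,S1).
Decompose arrow/2: float ≐ nat,  io(nat) ≐ S1.
Clash: constants float and nat differ; no unifier exists.

FAIL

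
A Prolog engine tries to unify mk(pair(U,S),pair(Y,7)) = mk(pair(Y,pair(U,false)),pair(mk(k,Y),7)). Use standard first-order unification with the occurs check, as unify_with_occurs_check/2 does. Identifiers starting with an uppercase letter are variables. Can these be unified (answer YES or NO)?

Decompose mk/2: pair(U,S) = pair(Y,pair(U,false)),  pair(Y,7) = pair(mk(k,Y),7).
Decompose pair/2: U = Y,  S = pair(U,false).
Bind U := Y; substituting into the one remaining equation that mentions U gives: S = pair(Y,false).
Bind S := pair(Y,false); no other remaining equation mentions S.
Decompose pair/2: Y = mk(k,Y),  7 = 7.
Occurs check fails: Y occurs in mk(k,Y); the equation Y = mk(k,Y) has no finite solution.

NO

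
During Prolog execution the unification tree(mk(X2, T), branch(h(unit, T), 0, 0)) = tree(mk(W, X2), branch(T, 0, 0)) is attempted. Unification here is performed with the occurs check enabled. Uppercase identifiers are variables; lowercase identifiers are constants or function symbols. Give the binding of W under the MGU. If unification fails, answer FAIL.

FAIL

Decompose tree/2: mk(X2, T) = mk(W, X2),  branch(h(unit, T), 0, 0) = branch(T, 0, 0).
Decompose mk/2: X2 = W,  T = X2.
Bind X2 := W; substituting into the one remaining equation that mentions X2 gives: T = W.
Bind T := W; substituting into the remaining equation gives: branch(h(unit, W), 0, 0) = branch(W, 0, 0).
Decompose branch/3: h(unit, W) = W,  0 = 0,  0 = 0.
Occurs check fails: W occurs in h(unit, W); the equation W = h(unit, W) has no finite solution.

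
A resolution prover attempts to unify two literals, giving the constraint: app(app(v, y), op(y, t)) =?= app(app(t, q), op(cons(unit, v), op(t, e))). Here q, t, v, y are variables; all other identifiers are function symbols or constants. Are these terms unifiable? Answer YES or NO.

Decompose app/2: app(v, y) =?= app(t, q),  op(y, t) =?= op(cons(unit, v), op(t, e)).
Decompose app/2: v =?= t,  y =?= q.
Bind v := t; substituting into the one remaining equation that mentions v gives: op(y, t) =?= op(cons(unit, t), op(t, e)).
Bind y := q; substituting into the remaining equation gives: op(q, t) =?= op(cons(unit, t), op(t, e)).
Decompose op/2: q =?= cons(unit, t),  t =?= op(t, e).
Bind q := cons(unit, t); no other remaining equation mentions q. Substituting into the earlier binding gives y := cons(unit, t).
Occurs check fails: t occurs in op(t, e); the equation t =?= op(t, e) has no finite solution.

NO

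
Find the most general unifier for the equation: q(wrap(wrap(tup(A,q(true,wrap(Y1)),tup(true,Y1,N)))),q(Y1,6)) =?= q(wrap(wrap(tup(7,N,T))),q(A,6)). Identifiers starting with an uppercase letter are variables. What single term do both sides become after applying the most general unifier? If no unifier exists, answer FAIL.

Decompose q/2: wrap(wrap(tup(A,q(true,wrap(Y1)),tup(true,Y1,N)))) =?= wrap(wrap(tup(7,N,T))),  q(Y1,6) =?= q(A,6).
Decompose wrap/1: wrap(tup(A,q(true,wrap(Y1)),tup(true,Y1,N))) =?= wrap(tup(7,N,T)).
Decompose wrap/1: tup(A,q(true,wrap(Y1)),tup(true,Y1,N)) =?= tup(7,N,T).
Decompose tup/3: A =?= 7,  q(true,wrap(Y1)) =?= N,  tup(true,Y1,N) =?= T.
Bind A := 7; substituting into the one remaining equation that mentions A gives: q(Y1,6) =?= q(7,6).
Bind N := q(true,wrap(Y1)); substituting into the one remaining equation that mentions N gives: tup(true,Y1,q(true,wrap(Y1))) =?= T.
Bind T := tup(true,Y1,q(true,wrap(Y1))); no other remaining equation mentions T.
Decompose q/2: Y1 =?= 7,  6 =?= 6.
Bind Y1 := 7; no other remaining equation mentions Y1. Substituting into the earlier bindings gives N := q(true,wrap(7)), T := tup(true,7,q(true,wrap(7))).
Delete trivial equation 6 =?= 6.
Applying the MGU to either side gives q(wrap(wrap(tup(7,q(true,wrap(7)),tup(true,7,q(true,wrap(7)))))),q(7,6)).

q(wrap(wrap(tup(7,q(true,wrap(7)),tup(true,7,q(true,wrap(7)))))),q(7,6))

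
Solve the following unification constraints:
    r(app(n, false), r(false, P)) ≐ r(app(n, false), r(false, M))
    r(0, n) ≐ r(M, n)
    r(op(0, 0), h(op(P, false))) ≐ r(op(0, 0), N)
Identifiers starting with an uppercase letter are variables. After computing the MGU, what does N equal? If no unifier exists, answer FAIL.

Decompose r/2: app(n, false) ≐ app(n, false),  r(false, P) ≐ r(false, M).
Delete trivial equation app(n, false) ≐ app(n, false).
Decompose r/2: false ≐ false,  P ≐ M.
Delete trivial equation false ≐ false.
Bind P := M; substituting into the one remaining equation that mentions P gives: r(op(0, 0), h(op(M, false))) ≐ r(op(0, 0), N).
Decompose r/2: 0 ≐ M,  n ≐ n.
Bind M := 0; substituting into the one remaining equation that mentions M gives: r(op(0, 0), h(op(0, false))) ≐ r(op(0, 0), N). Substituting into the earlier binding gives P := 0.
Delete trivial equation n ≐ n.
Decompose r/2: op(0, 0) ≐ op(0, 0),  h(op(0, false)) ≐ N.
Delete trivial equation op(0, 0) ≐ op(0, 0).
Bind N := h(op(0, false)).
MGU = { P -> 0, M -> 0, N -> h(op(0, false)) }, so N -> h(op(0, false)).

h(op(0, false))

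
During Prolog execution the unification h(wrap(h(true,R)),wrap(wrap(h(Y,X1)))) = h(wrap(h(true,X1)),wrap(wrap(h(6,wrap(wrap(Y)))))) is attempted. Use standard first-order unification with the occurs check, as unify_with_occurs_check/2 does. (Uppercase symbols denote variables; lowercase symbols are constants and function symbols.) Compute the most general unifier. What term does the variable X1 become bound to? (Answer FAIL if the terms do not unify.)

wrap(wrap(6))

Decompose h/2: wrap(h(true,R)) = wrap(h(true,X1)),  wrap(wrap(h(Y,X1))) = wrap(wrap(h(6,wrap(wrap(Y))))).
Decompose wrap/1: h(true,R) = h(true,X1).
Decompose h/2: true = true,  R = X1.
Delete trivial equation true = true.
Bind R := X1; no other remaining equation mentions R.
Decompose wrap/1: wrap(h(Y,X1)) = wrap(h(6,wrap(wrap(Y)))).
Decompose wrap/1: h(Y,X1) = h(6,wrap(wrap(Y))).
Decompose h/2: Y = 6,  X1 = wrap(wrap(Y)).
Bind Y := 6; substituting into the remaining equation gives: X1 = wrap(wrap(6)).
Bind X1 := wrap(wrap(6)). Substituting into the earlier binding gives R := wrap(wrap(6)).
MGU = { R ↦ wrap(wrap(6)), Y ↦ 6, X1 ↦ wrap(wrap(6)) }, so X1 ↦ wrap(wrap(6)).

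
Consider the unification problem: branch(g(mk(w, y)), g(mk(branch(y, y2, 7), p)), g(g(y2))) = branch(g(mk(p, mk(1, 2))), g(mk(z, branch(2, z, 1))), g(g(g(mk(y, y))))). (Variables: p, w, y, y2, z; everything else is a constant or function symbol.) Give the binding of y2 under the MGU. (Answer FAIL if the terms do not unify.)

Decompose branch/3: g(mk(w, y)) = g(mk(p, mk(1, 2))),  g(mk(branch(y, y2, 7), p)) = g(mk(z, branch(2, z, 1))),  g(g(y2)) = g(g(g(mk(y, y)))).
Decompose g/1: mk(w, y) = mk(p, mk(1, 2)).
Decompose mk/2: w = p,  y = mk(1, 2).
Bind w := p; no other remaining equation mentions w.
Bind y := mk(1, 2); substituting into the remaining equations gives: g(mk(branch(mk(1, 2), y2, 7), p)) = g(mk(z, branch(2, z, 1))),  g(g(y2)) = g(g(g(mk(mk(1, 2), mk(1, 2))))).
Decompose g/1: mk(branch(mk(1, 2), y2, 7), p) = mk(z, branch(2, z, 1)).
Decompose mk/2: branch(mk(1, 2), y2, 7) = z,  p = branch(2, z, 1).
Bind z := branch(mk(1, 2), y2, 7); substituting into the one remaining equation that mentions z gives: p = branch(2, branch(mk(1, 2), y2, 7), 1).
Bind p := branch(2, branch(mk(1, 2), y2, 7), 1); no other remaining equation mentions p. Substituting into the earlier binding gives w := branch(2, branch(mk(1, 2), y2, 7), 1).
Decompose g/1: g(y2) = g(g(mk(mk(1, 2), mk(1, 2)))).
Decompose g/1: y2 = g(mk(mk(1, 2), mk(1, 2))).
Bind y2 := g(mk(mk(1, 2), mk(1, 2))). Substituting into the earlier bindings gives w := branch(2, branch(mk(1, 2), g(mk(mk(1, 2), mk(1, 2))), 7), 1), z := branch(mk(1, 2), g(mk(mk(1, 2), mk(1, 2))), 7), p := branch(2, branch(mk(1, 2), g(mk(mk(1, 2), mk(1, 2))), 7), 1).
MGU = { w ↦ branch(2, branch(mk(1, 2), g(mk(mk(1, 2), mk(1, 2))), 7), 1), y ↦ mk(1, 2), z ↦ branch(mk(1, 2), g(mk(mk(1, 2), mk(1, 2))), 7), p ↦ branch(2, branch(mk(1, 2), g(mk(mk(1, 2), mk(1, 2))), 7), 1), y2 ↦ g(mk(mk(1, 2), mk(1, 2))) }, so y2 ↦ g(mk(mk(1, 2), mk(1, 2))).

g(mk(mk(1, 2), mk(1, 2)))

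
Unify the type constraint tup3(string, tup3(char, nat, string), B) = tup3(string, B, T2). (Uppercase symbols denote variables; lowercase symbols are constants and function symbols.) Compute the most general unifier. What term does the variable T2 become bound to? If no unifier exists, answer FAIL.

tup3(char, nat, string)

Decompose tup3/3: string = string,  tup3(char, nat, string) = B,  B = T2.
Delete trivial equation string = string.
Bind B := tup3(char, nat, string); substituting into the remaining equation gives: tup3(char, nat, string) = T2.
Bind T2 := tup3(char, nat, string).
MGU = { B ↦ tup3(char, nat, string), T2 ↦ tup3(char, nat, string) }, so T2 ↦ tup3(char, nat, string).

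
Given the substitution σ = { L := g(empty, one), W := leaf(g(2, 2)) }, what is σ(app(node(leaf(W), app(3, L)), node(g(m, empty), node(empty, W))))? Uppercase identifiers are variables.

Replace each occurrence of L with g(empty, one).
Replace each occurrence of W with leaf(g(2, 2)).
Result: app(node(leaf(leaf(g(2, 2))), app(3, g(empty, one))), node(g(m, empty), node(empty, leaf(g(2, 2))))).

app(node(leaf(leaf(g(2, 2))), app(3, g(empty, one))), node(g(m, empty), node(empty, leaf(g(2, 2)))))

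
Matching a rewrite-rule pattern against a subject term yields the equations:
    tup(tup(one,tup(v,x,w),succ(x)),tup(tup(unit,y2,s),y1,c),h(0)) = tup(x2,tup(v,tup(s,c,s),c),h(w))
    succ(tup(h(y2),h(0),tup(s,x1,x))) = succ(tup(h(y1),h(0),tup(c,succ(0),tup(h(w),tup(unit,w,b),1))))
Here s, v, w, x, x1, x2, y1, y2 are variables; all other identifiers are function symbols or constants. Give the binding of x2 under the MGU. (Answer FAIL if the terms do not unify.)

tup(one,tup(tup(unit,tup(c,c,c),c),tup(h(0),tup(unit,0,b),1),0),succ(tup(h(0),tup(unit,0,b),1)))

Decompose tup/3: tup(one,tup(v,x,w),succ(x)) = x2,  tup(tup(unit,y2,s),y1,c) = tup(v,tup(s,c,s),c),  h(0) = h(w).
Bind x2 := tup(one,tup(v,x,w),succ(x)); no other remaining equation mentions x2.
Decompose tup/3: tup(unit,y2,s) = v,  y1 = tup(s,c,s),  c = c.
Bind v := tup(unit,y2,s); no other remaining equation mentions v. Substituting into the earlier binding gives x2 := tup(one,tup(tup(unit,y2,s),x,w),succ(x)).
Bind y1 := tup(s,c,s); substituting into the one remaining equation that mentions y1 gives: succ(tup(h(y2),h(0),tup(s,x1,x))) = succ(tup(h(tup(s,c,s)),h(0),tup(c,succ(0),tup(h(w),tup(unit,w,b),1)))).
Delete trivial equation c = c.
Decompose h/1: 0 = w.
Bind w := 0; substituting into the remaining equation gives: succ(tup(h(y2),h(0),tup(s,x1,x))) = succ(tup(h(tup(s,c,s)),h(0),tup(c,succ(0),tup(h(0),tup(unit,0,b),1)))). Substituting into the earlier binding gives x2 := tup(one,tup(tup(unit,y2,s),x,0),succ(x)).
Decompose succ/1: tup(h(y2),h(0),tup(s,x1,x)) = tup(h(tup(s,c,s)),h(0),tup(c,succ(0),tup(h(0),tup(unit,0,b),1))).
Decompose tup/3: h(y2) = h(tup(s,c,s)),  h(0) = h(0),  tup(s,x1,x) = tup(c,succ(0),tup(h(0),tup(unit,0,b),1)).
Decompose h/1: y2 = tup(s,c,s).
Bind y2 := tup(s,c,s); no other remaining equation mentions y2. Substituting into the earlier bindings gives x2 := tup(one,tup(tup(unit,tup(s,c,s),s),x,0),succ(x)), v := tup(unit,tup(s,c,s),s).
Delete trivial equation h(0) = h(0).
Decompose tup/3: s = c,  x1 = succ(0),  x = tup(h(0),tup(unit,0,b),1).
Bind s := c; no other remaining equation mentions s. Substituting into the earlier bindings gives x2 := tup(one,tup(tup(unit,tup(c,c,c),c),x,0),succ(x)), v := tup(unit,tup(c,c,c),c), y1 := tup(c,c,c), y2 := tup(c,c,c).
Bind x1 := succ(0); no other remaining equation mentions x1.
Bind x := tup(h(0),tup(unit,0,b),1). Substituting into the earlier binding gives x2 := tup(one,tup(tup(unit,tup(c,c,c),c),tup(h(0),tup(unit,0,b),1),0),succ(tup(h(0),tup(unit,0,b),1))).
MGU = { x2 ↦ tup(one,tup(tup(unit,tup(c,c,c),c),tup(h(0),tup(unit,0,b),1),0),succ(tup(h(0),tup(unit,0,b),1))), v ↦ tup(unit,tup(c,c,c),c), y1 ↦ tup(c,c,c), w ↦ 0, y2 ↦ tup(c,c,c), s ↦ c, x1 ↦ succ(0), x ↦ tup(h(0),tup(unit,0,b),1) }, so x2 ↦ tup(one,tup(tup(unit,tup(c,c,c),c),tup(h(0),tup(unit,0,b),1),0),succ(tup(h(0),tup(unit,0,b),1))).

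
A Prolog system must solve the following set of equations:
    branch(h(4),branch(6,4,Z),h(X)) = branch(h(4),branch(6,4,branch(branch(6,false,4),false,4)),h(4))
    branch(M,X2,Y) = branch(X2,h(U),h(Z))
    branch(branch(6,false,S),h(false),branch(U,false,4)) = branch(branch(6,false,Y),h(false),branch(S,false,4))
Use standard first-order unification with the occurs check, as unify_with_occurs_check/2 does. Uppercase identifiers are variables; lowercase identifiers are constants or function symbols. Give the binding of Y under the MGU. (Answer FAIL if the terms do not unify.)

h(branch(branch(6,false,4),false,4))

Decompose branch/3: h(4) = h(4),  branch(6,4,Z) = branch(6,4,branch(branch(6,false,4),false,4)),  h(X) = h(4).
Delete trivial equation h(4) = h(4).
Decompose branch/3: 6 = 6,  4 = 4,  Z = branch(branch(6,false,4),false,4).
Delete trivial equation 6 = 6.
Delete trivial equation 4 = 4.
Bind Z := branch(branch(6,false,4),false,4); substituting into the one remaining equation that mentions Z gives: branch(M,X2,Y) = branch(X2,h(U),h(branch(branch(6,false,4),false,4))).
Decompose h/1: X = 4.
Bind X := 4; no other remaining equation mentions X.
Decompose branch/3: M = X2,  X2 = h(U),  Y = h(branch(branch(6,false,4),false,4)).
Bind M := X2; no other remaining equation mentions M.
Bind X2 := h(U); no other remaining equation mentions X2. Substituting into the earlier binding gives M := h(U).
Bind Y := h(branch(branch(6,false,4),false,4)); substituting into the remaining equation gives: branch(branch(6,false,S),h(false),branch(U,false,4)) = branch(branch(6,false,h(branch(branch(6,false,4),false,4))),h(false),branch(S,false,4)).
Decompose branch/3: branch(6,false,S) = branch(6,false,h(branch(branch(6,false,4),false,4))),  h(false) = h(false),  branch(U,false,4) = branch(S,false,4).
Decompose branch/3: 6 = 6,  false = false,  S = h(branch(branch(6,false,4),false,4)).
Delete trivial equation 6 = 6.
Delete trivial equation false = false.
Bind S := h(branch(branch(6,false,4),false,4)); substituting into the one remaining equation that mentions S gives: branch(U,false,4) = branch(h(branch(branch(6,false,4),false,4)),false,4).
Delete trivial equation h(false) = h(false).
Decompose branch/3: U = h(branch(branch(6,false,4),false,4)),  false = false,  4 = 4.
Bind U := h(branch(branch(6,false,4),false,4)); no other remaining equation mentions U. Substituting into the earlier bindings gives M := h(h(branch(branch(6,false,4),false,4))), X2 := h(h(branch(branch(6,false,4),false,4))).
Delete trivial equation false = false.
Delete trivial equation 4 = 4.
MGU = { Z = branch(branch(6,false,4),false,4), X = 4, M = h(h(branch(branch(6,false,4),false,4))), X2 = h(h(branch(branch(6,false,4),false,4))), Y = h(branch(branch(6,false,4),false,4)), S = h(branch(branch(6,false,4),false,4)), U = h(branch(branch(6,false,4),false,4)) }, so Y = h(branch(branch(6,false,4),false,4)).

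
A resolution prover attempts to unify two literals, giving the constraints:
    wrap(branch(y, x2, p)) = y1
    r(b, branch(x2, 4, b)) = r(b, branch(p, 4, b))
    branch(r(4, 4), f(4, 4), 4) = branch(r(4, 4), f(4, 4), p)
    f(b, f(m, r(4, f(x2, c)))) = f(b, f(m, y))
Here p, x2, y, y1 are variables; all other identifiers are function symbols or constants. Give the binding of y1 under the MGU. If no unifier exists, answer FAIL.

wrap(branch(r(4, f(4, c)), 4, 4))

Bind y1 := wrap(branch(y, x2, p)); no other remaining equation mentions y1.
Decompose r/2: b = b,  branch(x2, 4, b) = branch(p, 4, b).
Delete trivial equation b = b.
Decompose branch/3: x2 = p,  4 = 4,  b = b.
Bind x2 := p; substituting into the one remaining equation that mentions x2 gives: f(b, f(m, r(4, f(p, c)))) = f(b, f(m, y)). Substituting into the earlier binding gives y1 := wrap(branch(y, p, p)).
Delete trivial equation 4 = 4.
Delete trivial equation b = b.
Decompose branch/3: r(4, 4) = r(4, 4),  f(4, 4) = f(4, 4),  4 = p.
Delete trivial equation r(4, 4) = r(4, 4).
Delete trivial equation f(4, 4) = f(4, 4).
Bind p := 4; substituting into the remaining equation gives: f(b, f(m, r(4, f(4, c)))) = f(b, f(m, y)). Substituting into the earlier bindings gives y1 := wrap(branch(y, 4, 4)), x2 := 4.
Decompose f/2: b = b,  f(m, r(4, f(4, c))) = f(m, y).
Delete trivial equation b = b.
Decompose f/2: m = m,  r(4, f(4, c)) = y.
Delete trivial equation m = m.
Bind y := r(4, f(4, c)). Substituting into the earlier binding gives y1 := wrap(branch(r(4, f(4, c)), 4, 4)).
MGU = { y1 -> wrap(branch(r(4, f(4, c)), 4, 4)), x2 -> 4, p -> 4, y -> r(4, f(4, c)) }, so y1 -> wrap(branch(r(4, f(4, c)), 4, 4)).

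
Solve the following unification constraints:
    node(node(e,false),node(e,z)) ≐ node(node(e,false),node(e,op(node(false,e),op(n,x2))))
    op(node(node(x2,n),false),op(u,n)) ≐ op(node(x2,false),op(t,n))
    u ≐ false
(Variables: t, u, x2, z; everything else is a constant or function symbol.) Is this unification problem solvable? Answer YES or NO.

NO

Decompose node/2: node(e,false) ≐ node(e,false),  node(e,z) ≐ node(e,op(node(false,e),op(n,x2))).
Delete trivial equation node(e,false) ≐ node(e,false).
Decompose node/2: e ≐ e,  z ≐ op(node(false,e),op(n,x2)).
Delete trivial equation e ≐ e.
Bind z := op(node(false,e),op(n,x2)); no other remaining equation mentions z.
Decompose op/2: node(node(x2,n),false) ≐ node(x2,false),  op(u,n) ≐ op(t,n).
Decompose node/2: node(x2,n) ≐ x2,  false ≐ false.
Occurs check fails: x2 occurs in node(x2,n); the equation x2 ≐ node(x2,n) has no finite solution.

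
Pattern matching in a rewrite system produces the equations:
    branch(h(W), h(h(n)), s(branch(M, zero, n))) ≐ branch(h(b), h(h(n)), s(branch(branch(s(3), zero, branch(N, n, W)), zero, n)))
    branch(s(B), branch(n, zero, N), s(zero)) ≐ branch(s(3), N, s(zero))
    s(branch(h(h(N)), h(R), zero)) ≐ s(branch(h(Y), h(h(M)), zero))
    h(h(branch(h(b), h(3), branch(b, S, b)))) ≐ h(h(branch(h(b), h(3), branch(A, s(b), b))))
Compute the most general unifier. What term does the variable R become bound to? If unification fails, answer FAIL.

Decompose branch/3: h(W) ≐ h(b),  h(h(n)) ≐ h(h(n)),  s(branch(M, zero, n)) ≐ s(branch(branch(s(3), zero, branch(N, n, W)), zero, n)).
Decompose h/1: W ≐ b.
Bind W := b; substituting into the one remaining equation that mentions W gives: s(branch(M, zero, n)) ≐ s(branch(branch(s(3), zero, branch(N, n, b)), zero, n)).
Delete trivial equation h(h(n)) ≐ h(h(n)).
Decompose s/1: branch(M, zero, n) ≐ branch(branch(s(3), zero, branch(N, n, b)), zero, n).
Decompose branch/3: M ≐ branch(s(3), zero, branch(N, n, b)),  zero ≐ zero,  n ≐ n.
Bind M := branch(s(3), zero, branch(N, n, b)); substituting into the one remaining equation that mentions M gives: s(branch(h(h(N)), h(R), zero)) ≐ s(branch(h(Y), h(h(branch(s(3), zero, branch(N, n, b)))), zero)).
Delete trivial equation zero ≐ zero.
Delete trivial equation n ≐ n.
Decompose branch/3: s(B) ≐ s(3),  branch(n, zero, N) ≐ N,  s(zero) ≐ s(zero).
Decompose s/1: B ≐ 3.
Bind B := 3; no other remaining equation mentions B.
Occurs check fails: N occurs in branch(n, zero, N); the equation N ≐ branch(n, zero, N) has no finite solution.

FAIL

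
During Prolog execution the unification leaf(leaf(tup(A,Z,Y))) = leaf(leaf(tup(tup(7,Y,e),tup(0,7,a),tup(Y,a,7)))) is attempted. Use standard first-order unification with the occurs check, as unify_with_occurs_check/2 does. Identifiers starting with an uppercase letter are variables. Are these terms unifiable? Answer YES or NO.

Decompose leaf/1: leaf(tup(A,Z,Y)) = leaf(tup(tup(7,Y,e),tup(0,7,a),tup(Y,a,7))).
Decompose leaf/1: tup(A,Z,Y) = tup(tup(7,Y,e),tup(0,7,a),tup(Y,a,7)).
Decompose tup/3: A = tup(7,Y,e),  Z = tup(0,7,a),  Y = tup(Y,a,7).
Bind A := tup(7,Y,e); no other remaining equation mentions A.
Bind Z := tup(0,7,a); no other remaining equation mentions Z.
Occurs check fails: Y occurs in tup(Y,a,7); the equation Y = tup(Y,a,7) has no finite solution.

NO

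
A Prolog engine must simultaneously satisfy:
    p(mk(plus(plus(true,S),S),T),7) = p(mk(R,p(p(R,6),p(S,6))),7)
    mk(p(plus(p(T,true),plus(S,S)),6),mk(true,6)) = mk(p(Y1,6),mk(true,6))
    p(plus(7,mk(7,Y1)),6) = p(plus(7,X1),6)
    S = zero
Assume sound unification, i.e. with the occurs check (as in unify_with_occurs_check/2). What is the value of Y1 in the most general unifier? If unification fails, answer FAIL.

Decompose p/2: mk(plus(plus(true,S),S),T) = mk(R,p(p(R,6),p(S,6))),  7 = 7.
Decompose mk/2: plus(plus(true,S),S) = R,  T = p(p(R,6),p(S,6)).
Bind R := plus(plus(true,S),S); substituting into the one remaining equation that mentions R gives: T = p(p(plus(plus(true,S),S),6),p(S,6)).
Bind T := p(p(plus(plus(true,S),S),6),p(S,6)); substituting into the one remaining equation that mentions T gives: mk(p(plus(p(p(p(plus(plus(true,S),S),6),p(S,6)),true),plus(S,S)),6),mk(true,6)) = mk(p(Y1,6),mk(true,6)).
Delete trivial equation 7 = 7.
Decompose mk/2: p(plus(p(p(p(plus(plus(true,S),S),6),p(S,6)),true),plus(S,S)),6) = p(Y1,6),  mk(true,6) = mk(true,6).
Decompose p/2: plus(p(p(p(plus(plus(true,S),S),6),p(S,6)),true),plus(S,S)) = Y1,  6 = 6.
Bind Y1 := plus(p(p(p(plus(plus(true,S),S),6),p(S,6)),true),plus(S,S)); substituting into the one remaining equation that mentions Y1 gives: p(plus(7,mk(7,plus(p(p(p(plus(plus(true,S),S),6),p(S,6)),true),plus(S,S)))),6) = p(plus(7,X1),6).
Delete trivial equation 6 = 6.
Delete trivial equation mk(true,6) = mk(true,6).
Decompose p/2: plus(7,mk(7,plus(p(p(p(plus(plus(true,S),S),6),p(S,6)),true),plus(S,S)))) = plus(7,X1),  6 = 6.
Decompose plus/2: 7 = 7,  mk(7,plus(p(p(p(plus(plus(true,S),S),6),p(S,6)),true),plus(S,S))) = X1.
Delete trivial equation 7 = 7.
Bind X1 := mk(7,plus(p(p(p(plus(plus(true,S),S),6),p(S,6)),true),plus(S,S))); no other remaining equation mentions X1.
Delete trivial equation 6 = 6.
Bind S := zero. Substituting into the earlier bindings gives R := plus(plus(true,zero),zero), T := p(p(plus(plus(true,zero),zero),6),p(zero,6)), Y1 := plus(p(p(p(plus(plus(true,zero),zero),6),p(zero,6)),true),plus(zero,zero)), X1 := mk(7,plus(p(p(p(plus(plus(true,zero),zero),6),p(zero,6)),true),plus(zero,zero))).
MGU = { R = plus(plus(true,zero),zero), T = p(p(plus(plus(true,zero),zero),6),p(zero,6)), Y1 = plus(p(p(p(plus(plus(true,zero),zero),6),p(zero,6)),true),plus(zero,zero)), X1 = mk(7,plus(p(p(p(plus(plus(true,zero),zero),6),p(zero,6)),true),plus(zero,zero))), S = zero }, so Y1 = plus(p(p(p(plus(plus(true,zero),zero),6),p(zero,6)),true),plus(zero,zero)).

plus(p(p(p(plus(plus(true,zero),zero),6),p(zero,6)),true),plus(zero,zero))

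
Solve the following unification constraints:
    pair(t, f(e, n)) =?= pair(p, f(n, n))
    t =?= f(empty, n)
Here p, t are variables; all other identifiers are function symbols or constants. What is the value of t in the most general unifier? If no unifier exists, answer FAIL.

Decompose pair/2: t =?= p,  f(e, n) =?= f(n, n).
Bind t := p; substituting into the one remaining equation that mentions t gives: p =?= f(empty, n).
Decompose f/2: e =?= n,  n =?= n.
Clash: constants e and n differ; no unifier exists.

FAIL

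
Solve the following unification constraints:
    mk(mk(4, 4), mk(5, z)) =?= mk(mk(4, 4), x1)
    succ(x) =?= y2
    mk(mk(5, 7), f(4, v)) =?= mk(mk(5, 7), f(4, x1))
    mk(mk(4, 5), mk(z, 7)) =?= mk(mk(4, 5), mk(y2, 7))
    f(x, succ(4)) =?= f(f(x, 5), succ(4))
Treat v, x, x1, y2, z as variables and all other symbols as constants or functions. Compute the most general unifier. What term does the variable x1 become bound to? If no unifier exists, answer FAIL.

FAIL

Decompose mk/2: mk(4, 4) =?= mk(4, 4),  mk(5, z) =?= x1.
Delete trivial equation mk(4, 4) =?= mk(4, 4).
Bind x1 := mk(5, z); substituting into the one remaining equation that mentions x1 gives: mk(mk(5, 7), f(4, v)) =?= mk(mk(5, 7), f(4, mk(5, z))).
Bind y2 := succ(x); substituting into the one remaining equation that mentions y2 gives: mk(mk(4, 5), mk(z, 7)) =?= mk(mk(4, 5), mk(succ(x), 7)).
Decompose mk/2: mk(5, 7) =?= mk(5, 7),  f(4, v) =?= f(4, mk(5, z)).
Delete trivial equation mk(5, 7) =?= mk(5, 7).
Decompose f/2: 4 =?= 4,  v =?= mk(5, z).
Delete trivial equation 4 =?= 4.
Bind v := mk(5, z); no other remaining equation mentions v.
Decompose mk/2: mk(4, 5) =?= mk(4, 5),  mk(z, 7) =?= mk(succ(x), 7).
Delete trivial equation mk(4, 5) =?= mk(4, 5).
Decompose mk/2: z =?= succ(x),  7 =?= 7.
Bind z := succ(x); no other remaining equation mentions z. Substituting into the earlier bindings gives x1 := mk(5, succ(x)), v := mk(5, succ(x)).
Delete trivial equation 7 =?= 7.
Decompose f/2: x =?= f(x, 5),  succ(4) =?= succ(4).
Occurs check fails: x occurs in f(x, 5); the equation x =?= f(x, 5) has no finite solution.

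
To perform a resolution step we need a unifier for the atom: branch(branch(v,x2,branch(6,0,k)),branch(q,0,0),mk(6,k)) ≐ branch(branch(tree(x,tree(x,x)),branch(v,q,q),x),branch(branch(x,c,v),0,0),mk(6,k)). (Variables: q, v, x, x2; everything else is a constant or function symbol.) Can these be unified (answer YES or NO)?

Decompose branch/3: branch(v,x2,branch(6,0,k)) ≐ branch(tree(x,tree(x,x)),branch(v,q,q),x),  branch(q,0,0) ≐ branch(branch(x,c,v),0,0),  mk(6,k) ≐ mk(6,k).
Decompose branch/3: v ≐ tree(x,tree(x,x)),  x2 ≐ branch(v,q,q),  branch(6,0,k) ≐ x.
Bind v := tree(x,tree(x,x)); substituting into the 2 remaining equations that mention v gives: x2 ≐ branch(tree(x,tree(x,x)),q,q),  branch(q,0,0) ≐ branch(branch(x,c,tree(x,tree(x,x))),0,0).
Bind x2 := branch(tree(x,tree(x,x)),q,q); no other remaining equation mentions x2.
Bind x := branch(6,0,k); substituting into the one remaining equation that mentions x gives: branch(q,0,0) ≐ branch(branch(branch(6,0,k),c,tree(branch(6,0,k),tree(branch(6,0,k),branch(6,0,k)))),0,0). Substituting into the earlier bindings gives v := tree(branch(6,0,k),tree(branch(6,0,k),branch(6,0,k))), x2 := branch(tree(branch(6,0,k),tree(branch(6,0,k),branch(6,0,k))),q,q).
Decompose branch/3: q ≐ branch(branch(6,0,k),c,tree(branch(6,0,k),tree(branch(6,0,k),branch(6,0,k)))),  0 ≐ 0,  0 ≐ 0.
Bind q := branch(branch(6,0,k),c,tree(branch(6,0,k),tree(branch(6,0,k),branch(6,0,k)))); no other remaining equation mentions q. Substituting into the earlier binding gives x2 := branch(tree(branch(6,0,k),tree(branch(6,0,k),branch(6,0,k))),branch(branch(6,0,k),c,tree(branch(6,0,k),tree(branch(6,0,k),branch(6,0,k)))),branch(branch(6,0,k),c,tree(branch(6,0,k),tree(branch(6,0,k),branch(6,0,k))))).
Delete trivial equation 0 ≐ 0.
Delete trivial equation 0 ≐ 0.
Delete trivial equation mk(6,k) ≐ mk(6,k).
No equations remain and no clash or occurs-check failure arose, so a unifier exists.

YES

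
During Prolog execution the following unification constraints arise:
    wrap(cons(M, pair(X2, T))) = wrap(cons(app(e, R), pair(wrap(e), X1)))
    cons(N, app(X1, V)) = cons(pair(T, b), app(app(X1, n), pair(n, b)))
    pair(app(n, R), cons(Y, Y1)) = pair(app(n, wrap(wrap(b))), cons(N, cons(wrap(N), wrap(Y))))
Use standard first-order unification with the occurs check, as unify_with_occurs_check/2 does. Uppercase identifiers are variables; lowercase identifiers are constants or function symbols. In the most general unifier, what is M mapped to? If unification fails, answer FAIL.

Decompose wrap/1: cons(M, pair(X2, T)) = cons(app(e, R), pair(wrap(e), X1)).
Decompose cons/2: M = app(e, R),  pair(X2, T) = pair(wrap(e), X1).
Bind M := app(e, R); no other remaining equation mentions M.
Decompose pair/2: X2 = wrap(e),  T = X1.
Bind X2 := wrap(e); no other remaining equation mentions X2.
Bind T := X1; substituting into the one remaining equation that mentions T gives: cons(N, app(X1, V)) = cons(pair(X1, b), app(app(X1, n), pair(n, b))).
Decompose cons/2: N = pair(X1, b),  app(X1, V) = app(app(X1, n), pair(n, b)).
Bind N := pair(X1, b); substituting into the one remaining equation that mentions N gives: pair(app(n, R), cons(Y, Y1)) = pair(app(n, wrap(wrap(b))), cons(pair(X1, b), cons(wrap(pair(X1, b)), wrap(Y)))).
Decompose app/2: X1 = app(X1, n),  V = pair(n, b).
Occurs check fails: X1 occurs in app(X1, n); the equation X1 = app(X1, n) has no finite solution.

FAIL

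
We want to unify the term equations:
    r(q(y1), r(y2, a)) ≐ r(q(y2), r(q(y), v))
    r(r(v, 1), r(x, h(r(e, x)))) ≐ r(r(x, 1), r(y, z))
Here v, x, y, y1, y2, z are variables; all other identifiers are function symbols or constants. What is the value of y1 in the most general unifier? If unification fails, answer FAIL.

q(a)

Decompose r/2: q(y1) ≐ q(y2),  r(y2, a) ≐ r(q(y), v).
Decompose q/1: y1 ≐ y2.
Bind y1 := y2; no other remaining equation mentions y1.
Decompose r/2: y2 ≐ q(y),  a ≐ v.
Bind y2 := q(y); no other remaining equation mentions y2. Substituting into the earlier binding gives y1 := q(y).
Bind v := a; substituting into the remaining equation gives: r(r(a, 1), r(x, h(r(e, x)))) ≐ r(r(x, 1), r(y, z)).
Decompose r/2: r(a, 1) ≐ r(x, 1),  r(x, h(r(e, x))) ≐ r(y, z).
Decompose r/2: a ≐ x,  1 ≐ 1.
Bind x := a; substituting into the one remaining equation that mentions x gives: r(a, h(r(e, a))) ≐ r(y, z).
Delete trivial equation 1 ≐ 1.
Decompose r/2: a ≐ y,  h(r(e, a)) ≐ z.
Bind y := a; no other remaining equation mentions y. Substituting into the earlier bindings gives y1 := q(a), y2 := q(a).
Bind z := h(r(e, a)).
MGU = { y1 := q(a), y2 := q(a), v := a, x := a, y := a, z := h(r(e, a)) }, so y1 := q(a).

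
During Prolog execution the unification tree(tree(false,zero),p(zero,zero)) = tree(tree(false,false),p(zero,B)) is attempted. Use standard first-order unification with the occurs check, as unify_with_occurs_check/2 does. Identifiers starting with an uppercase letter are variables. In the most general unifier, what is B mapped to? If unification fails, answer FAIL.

Decompose tree/2: tree(false,zero) = tree(false,false),  p(zero,zero) = p(zero,B).
Decompose tree/2: false = false,  zero = false.
Delete trivial equation false = false.
Clash: constants zero and false differ; no unifier exists.

FAIL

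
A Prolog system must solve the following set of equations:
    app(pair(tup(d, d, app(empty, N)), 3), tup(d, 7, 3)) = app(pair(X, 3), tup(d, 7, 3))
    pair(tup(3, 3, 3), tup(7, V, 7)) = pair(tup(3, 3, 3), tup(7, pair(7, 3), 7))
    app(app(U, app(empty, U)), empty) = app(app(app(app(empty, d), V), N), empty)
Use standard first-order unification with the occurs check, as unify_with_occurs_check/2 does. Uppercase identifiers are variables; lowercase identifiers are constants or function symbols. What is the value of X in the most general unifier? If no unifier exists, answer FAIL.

tup(d, d, app(empty, app(empty, app(app(empty, d), pair(7, 3)))))

Decompose app/2: pair(tup(d, d, app(empty, N)), 3) = pair(X, 3),  tup(d, 7, 3) = tup(d, 7, 3).
Decompose pair/2: tup(d, d, app(empty, N)) = X,  3 = 3.
Bind X := tup(d, d, app(empty, N)); no other remaining equation mentions X.
Delete trivial equation 3 = 3.
Delete trivial equation tup(d, 7, 3) = tup(d, 7, 3).
Decompose pair/2: tup(3, 3, 3) = tup(3, 3, 3),  tup(7, V, 7) = tup(7, pair(7, 3), 7).
Delete trivial equation tup(3, 3, 3) = tup(3, 3, 3).
Decompose tup/3: 7 = 7,  V = pair(7, 3),  7 = 7.
Delete trivial equation 7 = 7.
Bind V := pair(7, 3); substituting into the one remaining equation that mentions V gives: app(app(U, app(empty, U)), empty) = app(app(app(app(empty, d), pair(7, 3)), N), empty).
Delete trivial equation 7 = 7.
Decompose app/2: app(U, app(empty, U)) = app(app(app(empty, d), pair(7, 3)), N),  empty = empty.
Decompose app/2: U = app(app(empty, d), pair(7, 3)),  app(empty, U) = N.
Bind U := app(app(empty, d), pair(7, 3)); substituting into the one remaining equation that mentions U gives: app(empty, app(app(empty, d), pair(7, 3))) = N.
Bind N := app(empty, app(app(empty, d), pair(7, 3))); no other remaining equation mentions N. Substituting into the earlier binding gives X := tup(d, d, app(empty, app(empty, app(app(empty, d), pair(7, 3))))).
Delete trivial equation empty = empty.
MGU = { X = tup(d, d, app(empty, app(empty, app(app(empty, d), pair(7, 3))))), V = pair(7, 3), U = app(app(empty, d), pair(7, 3)), N = app(empty, app(app(empty, d), pair(7, 3))) }, so X = tup(d, d, app(empty, app(empty, app(app(empty, d), pair(7, 3))))).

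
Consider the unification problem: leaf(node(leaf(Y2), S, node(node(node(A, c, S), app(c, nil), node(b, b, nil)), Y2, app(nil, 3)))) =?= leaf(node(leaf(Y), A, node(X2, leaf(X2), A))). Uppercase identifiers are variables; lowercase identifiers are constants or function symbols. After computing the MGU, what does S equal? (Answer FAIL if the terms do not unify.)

app(nil, 3)

Decompose leaf/1: node(leaf(Y2), S, node(node(node(A, c, S), app(c, nil), node(b, b, nil)), Y2, app(nil, 3))) =?= node(leaf(Y), A, node(X2, leaf(X2), A)).
Decompose node/3: leaf(Y2) =?= leaf(Y),  S =?= A,  node(node(node(A, c, S), app(c, nil), node(b, b, nil)), Y2, app(nil, 3)) =?= node(X2, leaf(X2), A).
Decompose leaf/1: Y2 =?= Y.
Bind Y2 := Y; substituting into the one remaining equation that mentions Y2 gives: node(node(node(A, c, S), app(c, nil), node(b, b, nil)), Y, app(nil, 3)) =?= node(X2, leaf(X2), A).
Bind S := A; substituting into the remaining equation gives: node(node(node(A, c, A), app(c, nil), node(b, b, nil)), Y, app(nil, 3)) =?= node(X2, leaf(X2), A).
Decompose node/3: node(node(A, c, A), app(c, nil), node(b, b, nil)) =?= X2,  Y =?= leaf(X2),  app(nil, 3) =?= A.
Bind X2 := node(node(A, c, A), app(c, nil), node(b, b, nil)); substituting into the one remaining equation that mentions X2 gives: Y =?= leaf(node(node(A, c, A), app(c, nil), node(b, b, nil))).
Bind Y := leaf(node(node(A, c, A), app(c, nil), node(b, b, nil))); no other remaining equation mentions Y. Substituting into the earlier binding gives Y2 := leaf(node(node(A, c, A), app(c, nil), node(b, b, nil))).
Bind A := app(nil, 3). Substituting into the earlier bindings gives Y2 := leaf(node(node(app(nil, 3), c, app(nil, 3)), app(c, nil), node(b, b, nil))), S := app(nil, 3), X2 := node(node(app(nil, 3), c, app(nil, 3)), app(c, nil), node(b, b, nil)), Y := leaf(node(node(app(nil, 3), c, app(nil, 3)), app(c, nil), node(b, b, nil))).
MGU = { Y2 -> leaf(node(node(app(nil, 3), c, app(nil, 3)), app(c, nil), node(b, b, nil))), S -> app(nil, 3), X2 -> node(node(app(nil, 3), c, app(nil, 3)), app(c, nil), node(b, b, nil)), Y -> leaf(node(node(app(nil, 3), c, app(nil, 3)), app(c, nil), node(b, b, nil))), A -> app(nil, 3) }, so S -> app(nil, 3).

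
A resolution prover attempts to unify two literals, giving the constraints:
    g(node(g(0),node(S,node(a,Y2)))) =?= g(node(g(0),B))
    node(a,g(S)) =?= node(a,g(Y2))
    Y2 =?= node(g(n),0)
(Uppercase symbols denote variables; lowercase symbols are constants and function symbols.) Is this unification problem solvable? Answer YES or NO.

YES

Decompose g/1: node(g(0),node(S,node(a,Y2))) =?= node(g(0),B).
Decompose node/2: g(0) =?= g(0),  node(S,node(a,Y2)) =?= B.
Delete trivial equation g(0) =?= g(0).
Bind B := node(S,node(a,Y2)); no other remaining equation mentions B.
Decompose node/2: a =?= a,  g(S) =?= g(Y2).
Delete trivial equation a =?= a.
Decompose g/1: S =?= Y2.
Bind S := Y2; no other remaining equation mentions S. Substituting into the earlier binding gives B := node(Y2,node(a,Y2)).
Bind Y2 := node(g(n),0). Substituting into the earlier bindings gives B := node(node(g(n),0),node(a,node(g(n),0))), S := node(g(n),0).
No equations remain and no clash or occurs-check failure arose, so a unifier exists.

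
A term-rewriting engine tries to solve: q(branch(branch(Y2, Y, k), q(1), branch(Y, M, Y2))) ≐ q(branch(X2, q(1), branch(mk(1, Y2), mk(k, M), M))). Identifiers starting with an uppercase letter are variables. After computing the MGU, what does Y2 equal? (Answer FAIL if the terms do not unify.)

FAIL

Decompose q/1: branch(branch(Y2, Y, k), q(1), branch(Y, M, Y2)) ≐ branch(X2, q(1), branch(mk(1, Y2), mk(k, M), M)).
Decompose branch/3: branch(Y2, Y, k) ≐ X2,  q(1) ≐ q(1),  branch(Y, M, Y2) ≐ branch(mk(1, Y2), mk(k, M), M).
Bind X2 := branch(Y2, Y, k); no other remaining equation mentions X2.
Delete trivial equation q(1) ≐ q(1).
Decompose branch/3: Y ≐ mk(1, Y2),  M ≐ mk(k, M),  Y2 ≐ M.
Bind Y := mk(1, Y2); no other remaining equation mentions Y. Substituting into the earlier binding gives X2 := branch(Y2, mk(1, Y2), k).
Occurs check fails: M occurs in mk(k, M); the equation M ≐ mk(k, M) has no finite solution.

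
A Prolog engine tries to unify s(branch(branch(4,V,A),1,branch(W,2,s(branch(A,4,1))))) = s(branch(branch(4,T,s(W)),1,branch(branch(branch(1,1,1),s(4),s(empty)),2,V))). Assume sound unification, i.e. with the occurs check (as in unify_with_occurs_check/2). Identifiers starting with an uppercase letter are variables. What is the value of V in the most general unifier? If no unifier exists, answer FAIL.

s(branch(s(branch(branch(1,1,1),s(4),s(empty))),4,1))

Decompose s/1: branch(branch(4,V,A),1,branch(W,2,s(branch(A,4,1)))) = branch(branch(4,T,s(W)),1,branch(branch(branch(1,1,1),s(4),s(empty)),2,V)).
Decompose branch/3: branch(4,V,A) = branch(4,T,s(W)),  1 = 1,  branch(W,2,s(branch(A,4,1))) = branch(branch(branch(1,1,1),s(4),s(empty)),2,V).
Decompose branch/3: 4 = 4,  V = T,  A = s(W).
Delete trivial equation 4 = 4.
Bind V := T; substituting into the one remaining equation that mentions V gives: branch(W,2,s(branch(A,4,1))) = branch(branch(branch(1,1,1),s(4),s(empty)),2,T).
Bind A := s(W); substituting into the one remaining equation that mentions A gives: branch(W,2,s(branch(s(W),4,1))) = branch(branch(branch(1,1,1),s(4),s(empty)),2,T).
Delete trivial equation 1 = 1.
Decompose branch/3: W = branch(branch(1,1,1),s(4),s(empty)),  2 = 2,  s(branch(s(W),4,1)) = T.
Bind W := branch(branch(1,1,1),s(4),s(empty)); substituting into the one remaining equation that mentions W gives: s(branch(s(branch(branch(1,1,1),s(4),s(empty))),4,1)) = T. Substituting into the earlier binding gives A := s(branch(branch(1,1,1),s(4),s(empty))).
Delete trivial equation 2 = 2.
Bind T := s(branch(s(branch(branch(1,1,1),s(4),s(empty))),4,1)). Substituting into the earlier binding gives V := s(branch(s(branch(branch(1,1,1),s(4),s(empty))),4,1)).
MGU = { V ↦ s(branch(s(branch(branch(1,1,1),s(4),s(empty))),4,1)), A ↦ s(branch(branch(1,1,1),s(4),s(empty))), W ↦ branch(branch(1,1,1),s(4),s(empty)), T ↦ s(branch(s(branch(branch(1,1,1),s(4),s(empty))),4,1)) }, so V ↦ s(branch(s(branch(branch(1,1,1),s(4),s(empty))),4,1)).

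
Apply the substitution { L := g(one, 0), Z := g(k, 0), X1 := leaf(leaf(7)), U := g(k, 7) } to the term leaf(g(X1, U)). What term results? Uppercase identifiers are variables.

leaf(g(leaf(leaf(7)), g(k, 7)))

Replace each occurrence of X1 with leaf(leaf(7)).
Replace each occurrence of U with g(k, 7).
Result: leaf(g(leaf(leaf(7)), g(k, 7))).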